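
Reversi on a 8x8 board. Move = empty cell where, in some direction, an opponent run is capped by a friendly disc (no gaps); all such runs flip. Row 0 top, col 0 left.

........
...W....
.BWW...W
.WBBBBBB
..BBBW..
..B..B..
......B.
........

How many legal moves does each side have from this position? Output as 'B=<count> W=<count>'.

Answer: B=12 W=9

Derivation:
-- B to move --
(0,2): no bracket -> illegal
(0,3): flips 2 -> legal
(0,4): no bracket -> illegal
(1,1): flips 1 -> legal
(1,2): flips 2 -> legal
(1,4): flips 1 -> legal
(1,6): no bracket -> illegal
(1,7): flips 1 -> legal
(2,0): flips 1 -> legal
(2,4): flips 2 -> legal
(2,6): no bracket -> illegal
(3,0): flips 1 -> legal
(4,0): no bracket -> illegal
(4,1): flips 1 -> legal
(4,6): flips 1 -> legal
(5,4): flips 1 -> legal
(5,6): flips 1 -> legal
B mobility = 12
-- W to move --
(1,0): no bracket -> illegal
(1,1): flips 1 -> legal
(1,2): no bracket -> illegal
(2,0): flips 1 -> legal
(2,4): no bracket -> illegal
(2,5): flips 1 -> legal
(2,6): no bracket -> illegal
(3,0): no bracket -> illegal
(4,1): flips 4 -> legal
(4,6): no bracket -> illegal
(4,7): flips 1 -> legal
(5,1): no bracket -> illegal
(5,3): flips 3 -> legal
(5,4): no bracket -> illegal
(5,6): no bracket -> illegal
(5,7): no bracket -> illegal
(6,1): no bracket -> illegal
(6,2): flips 3 -> legal
(6,3): no bracket -> illegal
(6,4): no bracket -> illegal
(6,5): flips 1 -> legal
(6,7): no bracket -> illegal
(7,5): no bracket -> illegal
(7,6): no bracket -> illegal
(7,7): flips 4 -> legal
W mobility = 9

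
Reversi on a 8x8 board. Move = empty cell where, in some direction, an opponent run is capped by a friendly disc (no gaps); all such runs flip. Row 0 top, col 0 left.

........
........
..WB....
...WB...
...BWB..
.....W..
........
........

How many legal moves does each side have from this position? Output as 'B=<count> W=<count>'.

-- B to move --
(1,1): no bracket -> illegal
(1,2): no bracket -> illegal
(1,3): no bracket -> illegal
(2,1): flips 1 -> legal
(2,4): no bracket -> illegal
(3,1): no bracket -> illegal
(3,2): flips 1 -> legal
(3,5): no bracket -> illegal
(4,2): no bracket -> illegal
(4,6): no bracket -> illegal
(5,3): no bracket -> illegal
(5,4): flips 1 -> legal
(5,6): no bracket -> illegal
(6,4): no bracket -> illegal
(6,5): flips 1 -> legal
(6,6): no bracket -> illegal
B mobility = 4
-- W to move --
(1,2): no bracket -> illegal
(1,3): flips 1 -> legal
(1,4): no bracket -> illegal
(2,4): flips 2 -> legal
(2,5): no bracket -> illegal
(3,2): no bracket -> illegal
(3,5): flips 2 -> legal
(3,6): no bracket -> illegal
(4,2): flips 1 -> legal
(4,6): flips 1 -> legal
(5,2): no bracket -> illegal
(5,3): flips 1 -> legal
(5,4): no bracket -> illegal
(5,6): no bracket -> illegal
W mobility = 6

Answer: B=4 W=6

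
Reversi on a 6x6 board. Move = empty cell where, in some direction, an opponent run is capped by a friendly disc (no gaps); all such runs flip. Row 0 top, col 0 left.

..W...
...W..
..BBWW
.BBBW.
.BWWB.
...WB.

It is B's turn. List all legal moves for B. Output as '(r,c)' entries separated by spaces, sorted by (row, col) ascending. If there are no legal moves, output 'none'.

(0,1): no bracket -> illegal
(0,3): flips 1 -> legal
(0,4): flips 1 -> legal
(1,1): no bracket -> illegal
(1,2): no bracket -> illegal
(1,4): flips 2 -> legal
(1,5): flips 1 -> legal
(3,5): flips 1 -> legal
(4,5): flips 1 -> legal
(5,1): flips 1 -> legal
(5,2): flips 2 -> legal

Answer: (0,3) (0,4) (1,4) (1,5) (3,5) (4,5) (5,1) (5,2)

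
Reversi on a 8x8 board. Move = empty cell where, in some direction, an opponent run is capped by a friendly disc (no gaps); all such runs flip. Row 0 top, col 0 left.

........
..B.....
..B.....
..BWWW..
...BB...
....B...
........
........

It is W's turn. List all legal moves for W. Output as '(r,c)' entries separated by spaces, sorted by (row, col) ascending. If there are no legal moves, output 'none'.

Answer: (1,1) (3,1) (5,2) (5,3) (5,5) (6,4)

Derivation:
(0,1): no bracket -> illegal
(0,2): no bracket -> illegal
(0,3): no bracket -> illegal
(1,1): flips 1 -> legal
(1,3): no bracket -> illegal
(2,1): no bracket -> illegal
(2,3): no bracket -> illegal
(3,1): flips 1 -> legal
(4,1): no bracket -> illegal
(4,2): no bracket -> illegal
(4,5): no bracket -> illegal
(5,2): flips 1 -> legal
(5,3): flips 2 -> legal
(5,5): flips 1 -> legal
(6,3): no bracket -> illegal
(6,4): flips 2 -> legal
(6,5): no bracket -> illegal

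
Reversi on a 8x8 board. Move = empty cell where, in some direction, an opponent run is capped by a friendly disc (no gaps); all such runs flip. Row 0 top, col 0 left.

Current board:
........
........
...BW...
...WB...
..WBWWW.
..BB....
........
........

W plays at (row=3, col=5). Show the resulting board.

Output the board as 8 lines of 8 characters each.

Place W at (3,5); scan 8 dirs for brackets.
Dir NW: first cell 'W' (not opp) -> no flip
Dir N: first cell '.' (not opp) -> no flip
Dir NE: first cell '.' (not opp) -> no flip
Dir W: opp run (3,4) capped by W -> flip
Dir E: first cell '.' (not opp) -> no flip
Dir SW: first cell 'W' (not opp) -> no flip
Dir S: first cell 'W' (not opp) -> no flip
Dir SE: first cell 'W' (not opp) -> no flip
All flips: (3,4)

Answer: ........
........
...BW...
...WWW..
..WBWWW.
..BB....
........
........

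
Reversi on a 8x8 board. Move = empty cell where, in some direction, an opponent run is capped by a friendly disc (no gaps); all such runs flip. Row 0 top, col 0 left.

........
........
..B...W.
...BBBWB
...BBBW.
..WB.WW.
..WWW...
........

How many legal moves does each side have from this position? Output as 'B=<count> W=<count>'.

-- B to move --
(1,5): flips 1 -> legal
(1,6): no bracket -> illegal
(1,7): flips 1 -> legal
(2,5): no bracket -> illegal
(2,7): flips 1 -> legal
(4,1): no bracket -> illegal
(4,2): no bracket -> illegal
(4,7): flips 1 -> legal
(5,1): flips 1 -> legal
(5,4): no bracket -> illegal
(5,7): flips 1 -> legal
(6,1): flips 1 -> legal
(6,5): flips 1 -> legal
(6,6): flips 1 -> legal
(6,7): flips 1 -> legal
(7,1): flips 1 -> legal
(7,2): no bracket -> illegal
(7,3): flips 4 -> legal
(7,4): no bracket -> illegal
(7,5): flips 1 -> legal
B mobility = 13
-- W to move --
(1,1): flips 3 -> legal
(1,2): no bracket -> illegal
(1,3): no bracket -> illegal
(2,1): no bracket -> illegal
(2,3): flips 5 -> legal
(2,4): flips 1 -> legal
(2,5): flips 4 -> legal
(2,7): no bracket -> illegal
(3,1): no bracket -> illegal
(3,2): flips 3 -> legal
(4,2): flips 4 -> legal
(4,7): no bracket -> illegal
(5,4): flips 2 -> legal
W mobility = 7

Answer: B=13 W=7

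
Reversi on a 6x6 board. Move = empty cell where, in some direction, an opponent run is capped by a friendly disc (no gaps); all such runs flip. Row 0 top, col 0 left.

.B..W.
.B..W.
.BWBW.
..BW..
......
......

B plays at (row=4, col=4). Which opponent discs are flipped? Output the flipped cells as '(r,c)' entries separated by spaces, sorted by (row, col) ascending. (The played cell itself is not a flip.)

Answer: (2,2) (3,3)

Derivation:
Dir NW: opp run (3,3) (2,2) capped by B -> flip
Dir N: first cell '.' (not opp) -> no flip
Dir NE: first cell '.' (not opp) -> no flip
Dir W: first cell '.' (not opp) -> no flip
Dir E: first cell '.' (not opp) -> no flip
Dir SW: first cell '.' (not opp) -> no flip
Dir S: first cell '.' (not opp) -> no flip
Dir SE: first cell '.' (not opp) -> no flip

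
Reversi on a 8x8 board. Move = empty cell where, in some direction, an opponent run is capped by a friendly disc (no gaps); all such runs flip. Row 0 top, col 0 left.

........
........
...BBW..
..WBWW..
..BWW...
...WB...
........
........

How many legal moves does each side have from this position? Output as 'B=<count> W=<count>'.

Answer: B=12 W=10

Derivation:
-- B to move --
(1,4): no bracket -> illegal
(1,5): no bracket -> illegal
(1,6): no bracket -> illegal
(2,1): flips 2 -> legal
(2,2): flips 1 -> legal
(2,6): flips 1 -> legal
(3,1): flips 1 -> legal
(3,6): flips 2 -> legal
(4,1): flips 1 -> legal
(4,5): flips 3 -> legal
(4,6): flips 1 -> legal
(5,2): flips 1 -> legal
(5,5): flips 1 -> legal
(6,2): no bracket -> illegal
(6,3): flips 2 -> legal
(6,4): flips 1 -> legal
B mobility = 12
-- W to move --
(1,2): flips 1 -> legal
(1,3): flips 3 -> legal
(1,4): flips 2 -> legal
(1,5): no bracket -> illegal
(2,2): flips 3 -> legal
(3,1): flips 1 -> legal
(4,1): flips 1 -> legal
(4,5): no bracket -> illegal
(5,1): no bracket -> illegal
(5,2): flips 1 -> legal
(5,5): flips 1 -> legal
(6,3): no bracket -> illegal
(6,4): flips 1 -> legal
(6,5): flips 1 -> legal
W mobility = 10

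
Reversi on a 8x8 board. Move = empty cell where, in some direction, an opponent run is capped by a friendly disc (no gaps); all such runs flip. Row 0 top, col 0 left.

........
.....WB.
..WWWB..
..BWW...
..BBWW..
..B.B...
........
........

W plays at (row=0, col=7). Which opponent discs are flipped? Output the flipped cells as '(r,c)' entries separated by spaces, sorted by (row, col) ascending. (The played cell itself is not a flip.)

Dir NW: edge -> no flip
Dir N: edge -> no flip
Dir NE: edge -> no flip
Dir W: first cell '.' (not opp) -> no flip
Dir E: edge -> no flip
Dir SW: opp run (1,6) (2,5) capped by W -> flip
Dir S: first cell '.' (not opp) -> no flip
Dir SE: edge -> no flip

Answer: (1,6) (2,5)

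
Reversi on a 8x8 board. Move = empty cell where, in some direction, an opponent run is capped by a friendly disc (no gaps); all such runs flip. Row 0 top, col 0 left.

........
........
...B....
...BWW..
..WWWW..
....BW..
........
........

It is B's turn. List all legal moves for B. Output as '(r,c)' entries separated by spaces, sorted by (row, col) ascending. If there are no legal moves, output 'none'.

Answer: (2,4) (3,2) (3,6) (5,1) (5,3) (5,6) (6,6)

Derivation:
(2,4): flips 2 -> legal
(2,5): no bracket -> illegal
(2,6): no bracket -> illegal
(3,1): no bracket -> illegal
(3,2): flips 1 -> legal
(3,6): flips 3 -> legal
(4,1): no bracket -> illegal
(4,6): no bracket -> illegal
(5,1): flips 1 -> legal
(5,2): no bracket -> illegal
(5,3): flips 1 -> legal
(5,6): flips 3 -> legal
(6,4): no bracket -> illegal
(6,5): no bracket -> illegal
(6,6): flips 2 -> legal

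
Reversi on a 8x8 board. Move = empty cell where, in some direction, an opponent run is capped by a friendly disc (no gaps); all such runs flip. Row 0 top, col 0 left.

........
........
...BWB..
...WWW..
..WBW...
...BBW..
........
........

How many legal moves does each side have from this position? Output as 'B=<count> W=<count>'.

Answer: B=6 W=10

Derivation:
-- B to move --
(1,3): no bracket -> illegal
(1,4): flips 3 -> legal
(1,5): no bracket -> illegal
(2,2): no bracket -> illegal
(2,6): flips 2 -> legal
(3,1): flips 1 -> legal
(3,2): no bracket -> illegal
(3,6): no bracket -> illegal
(4,1): flips 1 -> legal
(4,5): flips 3 -> legal
(4,6): no bracket -> illegal
(5,1): no bracket -> illegal
(5,2): no bracket -> illegal
(5,6): flips 1 -> legal
(6,4): no bracket -> illegal
(6,5): no bracket -> illegal
(6,6): no bracket -> illegal
B mobility = 6
-- W to move --
(1,2): flips 1 -> legal
(1,3): flips 1 -> legal
(1,4): no bracket -> illegal
(1,5): flips 1 -> legal
(1,6): flips 1 -> legal
(2,2): flips 1 -> legal
(2,6): flips 1 -> legal
(3,2): no bracket -> illegal
(3,6): no bracket -> illegal
(4,5): no bracket -> illegal
(5,2): flips 3 -> legal
(6,2): flips 1 -> legal
(6,3): flips 2 -> legal
(6,4): flips 2 -> legal
(6,5): no bracket -> illegal
W mobility = 10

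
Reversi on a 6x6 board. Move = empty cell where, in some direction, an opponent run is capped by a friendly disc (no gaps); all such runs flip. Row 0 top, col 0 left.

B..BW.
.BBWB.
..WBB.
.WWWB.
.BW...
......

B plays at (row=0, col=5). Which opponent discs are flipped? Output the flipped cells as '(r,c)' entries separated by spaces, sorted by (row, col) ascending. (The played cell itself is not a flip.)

Answer: (0,4)

Derivation:
Dir NW: edge -> no flip
Dir N: edge -> no flip
Dir NE: edge -> no flip
Dir W: opp run (0,4) capped by B -> flip
Dir E: edge -> no flip
Dir SW: first cell 'B' (not opp) -> no flip
Dir S: first cell '.' (not opp) -> no flip
Dir SE: edge -> no flip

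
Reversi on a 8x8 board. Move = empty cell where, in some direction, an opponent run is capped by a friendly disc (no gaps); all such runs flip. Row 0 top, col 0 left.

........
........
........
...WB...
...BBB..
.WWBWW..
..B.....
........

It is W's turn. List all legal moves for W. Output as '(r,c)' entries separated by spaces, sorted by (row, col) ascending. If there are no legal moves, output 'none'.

(2,3): no bracket -> illegal
(2,4): flips 2 -> legal
(2,5): flips 2 -> legal
(3,2): flips 1 -> legal
(3,5): flips 2 -> legal
(3,6): flips 1 -> legal
(4,2): no bracket -> illegal
(4,6): no bracket -> illegal
(5,6): no bracket -> illegal
(6,1): no bracket -> illegal
(6,3): flips 2 -> legal
(6,4): no bracket -> illegal
(7,1): no bracket -> illegal
(7,2): flips 1 -> legal
(7,3): flips 1 -> legal

Answer: (2,4) (2,5) (3,2) (3,5) (3,6) (6,3) (7,2) (7,3)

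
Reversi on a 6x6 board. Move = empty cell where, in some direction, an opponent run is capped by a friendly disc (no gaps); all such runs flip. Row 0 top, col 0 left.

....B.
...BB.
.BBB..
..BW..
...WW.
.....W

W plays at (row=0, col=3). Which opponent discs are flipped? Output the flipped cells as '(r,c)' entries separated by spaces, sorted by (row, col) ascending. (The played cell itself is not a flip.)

Answer: (1,3) (2,3)

Derivation:
Dir NW: edge -> no flip
Dir N: edge -> no flip
Dir NE: edge -> no flip
Dir W: first cell '.' (not opp) -> no flip
Dir E: opp run (0,4), next='.' -> no flip
Dir SW: first cell '.' (not opp) -> no flip
Dir S: opp run (1,3) (2,3) capped by W -> flip
Dir SE: opp run (1,4), next='.' -> no flip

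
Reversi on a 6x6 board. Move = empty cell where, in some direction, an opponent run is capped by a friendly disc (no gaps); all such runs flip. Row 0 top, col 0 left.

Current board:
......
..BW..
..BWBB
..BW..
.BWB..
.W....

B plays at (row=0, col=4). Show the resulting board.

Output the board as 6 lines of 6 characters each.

Place B at (0,4); scan 8 dirs for brackets.
Dir NW: edge -> no flip
Dir N: edge -> no flip
Dir NE: edge -> no flip
Dir W: first cell '.' (not opp) -> no flip
Dir E: first cell '.' (not opp) -> no flip
Dir SW: opp run (1,3) capped by B -> flip
Dir S: first cell '.' (not opp) -> no flip
Dir SE: first cell '.' (not opp) -> no flip
All flips: (1,3)

Answer: ....B.
..BB..
..BWBB
..BW..
.BWB..
.W....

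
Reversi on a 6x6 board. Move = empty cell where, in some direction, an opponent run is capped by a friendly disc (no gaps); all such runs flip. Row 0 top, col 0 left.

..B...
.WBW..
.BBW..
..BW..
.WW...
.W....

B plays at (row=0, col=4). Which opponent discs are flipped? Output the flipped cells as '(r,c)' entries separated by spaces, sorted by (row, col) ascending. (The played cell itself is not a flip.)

Dir NW: edge -> no flip
Dir N: edge -> no flip
Dir NE: edge -> no flip
Dir W: first cell '.' (not opp) -> no flip
Dir E: first cell '.' (not opp) -> no flip
Dir SW: opp run (1,3) capped by B -> flip
Dir S: first cell '.' (not opp) -> no flip
Dir SE: first cell '.' (not opp) -> no flip

Answer: (1,3)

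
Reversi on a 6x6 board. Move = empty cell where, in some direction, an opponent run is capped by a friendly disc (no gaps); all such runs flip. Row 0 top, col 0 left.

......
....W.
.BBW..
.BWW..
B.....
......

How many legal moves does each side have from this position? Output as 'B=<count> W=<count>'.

-- B to move --
(0,3): no bracket -> illegal
(0,4): no bracket -> illegal
(0,5): no bracket -> illegal
(1,2): no bracket -> illegal
(1,3): no bracket -> illegal
(1,5): no bracket -> illegal
(2,4): flips 1 -> legal
(2,5): no bracket -> illegal
(3,4): flips 2 -> legal
(4,1): no bracket -> illegal
(4,2): flips 1 -> legal
(4,3): flips 1 -> legal
(4,4): flips 1 -> legal
B mobility = 5
-- W to move --
(1,0): flips 1 -> legal
(1,1): flips 1 -> legal
(1,2): flips 1 -> legal
(1,3): no bracket -> illegal
(2,0): flips 2 -> legal
(3,0): flips 1 -> legal
(4,1): no bracket -> illegal
(4,2): no bracket -> illegal
(5,0): no bracket -> illegal
(5,1): no bracket -> illegal
W mobility = 5

Answer: B=5 W=5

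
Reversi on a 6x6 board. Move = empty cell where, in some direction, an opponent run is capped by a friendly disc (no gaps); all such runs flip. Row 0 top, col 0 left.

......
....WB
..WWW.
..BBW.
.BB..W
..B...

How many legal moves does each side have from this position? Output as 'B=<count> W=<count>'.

-- B to move --
(0,3): no bracket -> illegal
(0,4): no bracket -> illegal
(0,5): flips 2 -> legal
(1,1): flips 1 -> legal
(1,2): flips 1 -> legal
(1,3): flips 2 -> legal
(2,1): no bracket -> illegal
(2,5): no bracket -> illegal
(3,1): no bracket -> illegal
(3,5): flips 1 -> legal
(4,3): no bracket -> illegal
(4,4): no bracket -> illegal
(5,4): no bracket -> illegal
(5,5): no bracket -> illegal
B mobility = 5
-- W to move --
(0,4): no bracket -> illegal
(0,5): no bracket -> illegal
(2,1): no bracket -> illegal
(2,5): no bracket -> illegal
(3,0): no bracket -> illegal
(3,1): flips 2 -> legal
(4,0): no bracket -> illegal
(4,3): flips 1 -> legal
(4,4): flips 1 -> legal
(5,0): flips 2 -> legal
(5,1): flips 2 -> legal
(5,3): no bracket -> illegal
W mobility = 5

Answer: B=5 W=5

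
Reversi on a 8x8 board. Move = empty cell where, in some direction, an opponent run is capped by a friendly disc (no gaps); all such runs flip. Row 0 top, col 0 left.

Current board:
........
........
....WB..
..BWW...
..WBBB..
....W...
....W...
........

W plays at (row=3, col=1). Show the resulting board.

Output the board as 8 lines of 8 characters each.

Place W at (3,1); scan 8 dirs for brackets.
Dir NW: first cell '.' (not opp) -> no flip
Dir N: first cell '.' (not opp) -> no flip
Dir NE: first cell '.' (not opp) -> no flip
Dir W: first cell '.' (not opp) -> no flip
Dir E: opp run (3,2) capped by W -> flip
Dir SW: first cell '.' (not opp) -> no flip
Dir S: first cell '.' (not opp) -> no flip
Dir SE: first cell 'W' (not opp) -> no flip
All flips: (3,2)

Answer: ........
........
....WB..
.WWWW...
..WBBB..
....W...
....W...
........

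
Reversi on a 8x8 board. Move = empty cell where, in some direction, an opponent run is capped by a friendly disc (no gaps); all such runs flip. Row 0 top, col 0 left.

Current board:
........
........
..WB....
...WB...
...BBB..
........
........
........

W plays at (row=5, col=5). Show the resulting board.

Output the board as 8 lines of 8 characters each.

Answer: ........
........
..WB....
...WB...
...BWB..
.....W..
........
........

Derivation:
Place W at (5,5); scan 8 dirs for brackets.
Dir NW: opp run (4,4) capped by W -> flip
Dir N: opp run (4,5), next='.' -> no flip
Dir NE: first cell '.' (not opp) -> no flip
Dir W: first cell '.' (not opp) -> no flip
Dir E: first cell '.' (not opp) -> no flip
Dir SW: first cell '.' (not opp) -> no flip
Dir S: first cell '.' (not opp) -> no flip
Dir SE: first cell '.' (not opp) -> no flip
All flips: (4,4)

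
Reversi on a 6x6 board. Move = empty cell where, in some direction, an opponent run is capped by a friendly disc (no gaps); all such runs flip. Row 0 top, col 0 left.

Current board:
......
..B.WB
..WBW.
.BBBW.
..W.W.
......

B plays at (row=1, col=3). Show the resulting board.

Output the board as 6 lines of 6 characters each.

Answer: ......
..BBBB
..BBW.
.BBBW.
..W.W.
......

Derivation:
Place B at (1,3); scan 8 dirs for brackets.
Dir NW: first cell '.' (not opp) -> no flip
Dir N: first cell '.' (not opp) -> no flip
Dir NE: first cell '.' (not opp) -> no flip
Dir W: first cell 'B' (not opp) -> no flip
Dir E: opp run (1,4) capped by B -> flip
Dir SW: opp run (2,2) capped by B -> flip
Dir S: first cell 'B' (not opp) -> no flip
Dir SE: opp run (2,4), next='.' -> no flip
All flips: (1,4) (2,2)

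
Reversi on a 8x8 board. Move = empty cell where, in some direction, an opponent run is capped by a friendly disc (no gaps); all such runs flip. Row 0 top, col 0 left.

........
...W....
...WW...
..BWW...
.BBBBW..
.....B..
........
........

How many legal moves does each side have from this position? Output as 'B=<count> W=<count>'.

Answer: B=7 W=9

Derivation:
-- B to move --
(0,2): no bracket -> illegal
(0,3): flips 3 -> legal
(0,4): no bracket -> illegal
(1,2): no bracket -> illegal
(1,4): flips 3 -> legal
(1,5): flips 2 -> legal
(2,2): flips 1 -> legal
(2,5): flips 1 -> legal
(3,5): flips 3 -> legal
(3,6): no bracket -> illegal
(4,6): flips 1 -> legal
(5,4): no bracket -> illegal
(5,6): no bracket -> illegal
B mobility = 7
-- W to move --
(2,1): no bracket -> illegal
(2,2): no bracket -> illegal
(3,0): no bracket -> illegal
(3,1): flips 1 -> legal
(3,5): no bracket -> illegal
(4,0): flips 4 -> legal
(4,6): no bracket -> illegal
(5,0): flips 2 -> legal
(5,1): flips 1 -> legal
(5,2): flips 1 -> legal
(5,3): flips 1 -> legal
(5,4): flips 1 -> legal
(5,6): no bracket -> illegal
(6,4): no bracket -> illegal
(6,5): flips 1 -> legal
(6,6): flips 2 -> legal
W mobility = 9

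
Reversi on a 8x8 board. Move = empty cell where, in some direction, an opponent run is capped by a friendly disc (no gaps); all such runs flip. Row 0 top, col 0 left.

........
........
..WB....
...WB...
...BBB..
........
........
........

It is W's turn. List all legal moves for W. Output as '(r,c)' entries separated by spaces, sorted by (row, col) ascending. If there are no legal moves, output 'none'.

Answer: (1,3) (2,4) (3,5) (5,3) (5,5)

Derivation:
(1,2): no bracket -> illegal
(1,3): flips 1 -> legal
(1,4): no bracket -> illegal
(2,4): flips 1 -> legal
(2,5): no bracket -> illegal
(3,2): no bracket -> illegal
(3,5): flips 1 -> legal
(3,6): no bracket -> illegal
(4,2): no bracket -> illegal
(4,6): no bracket -> illegal
(5,2): no bracket -> illegal
(5,3): flips 1 -> legal
(5,4): no bracket -> illegal
(5,5): flips 1 -> legal
(5,6): no bracket -> illegal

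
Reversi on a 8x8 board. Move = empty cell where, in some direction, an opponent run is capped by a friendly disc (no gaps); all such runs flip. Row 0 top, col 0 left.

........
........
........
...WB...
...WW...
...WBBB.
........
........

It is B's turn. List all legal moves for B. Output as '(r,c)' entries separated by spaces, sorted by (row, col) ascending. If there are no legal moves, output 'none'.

(2,2): flips 2 -> legal
(2,3): no bracket -> illegal
(2,4): no bracket -> illegal
(3,2): flips 2 -> legal
(3,5): no bracket -> illegal
(4,2): no bracket -> illegal
(4,5): no bracket -> illegal
(5,2): flips 2 -> legal
(6,2): no bracket -> illegal
(6,3): no bracket -> illegal
(6,4): no bracket -> illegal

Answer: (2,2) (3,2) (5,2)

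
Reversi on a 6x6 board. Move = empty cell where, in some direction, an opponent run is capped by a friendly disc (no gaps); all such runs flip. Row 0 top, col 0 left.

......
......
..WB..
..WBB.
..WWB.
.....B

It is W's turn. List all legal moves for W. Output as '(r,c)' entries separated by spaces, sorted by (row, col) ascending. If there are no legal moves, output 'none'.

(1,2): no bracket -> illegal
(1,3): flips 2 -> legal
(1,4): flips 1 -> legal
(2,4): flips 2 -> legal
(2,5): flips 1 -> legal
(3,5): flips 2 -> legal
(4,5): flips 1 -> legal
(5,3): no bracket -> illegal
(5,4): no bracket -> illegal

Answer: (1,3) (1,4) (2,4) (2,5) (3,5) (4,5)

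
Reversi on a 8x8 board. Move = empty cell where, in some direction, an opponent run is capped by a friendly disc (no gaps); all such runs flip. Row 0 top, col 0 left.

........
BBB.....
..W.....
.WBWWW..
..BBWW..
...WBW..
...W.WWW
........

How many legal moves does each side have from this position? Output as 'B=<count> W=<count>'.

-- B to move --
(1,3): no bracket -> illegal
(2,0): flips 1 -> legal
(2,1): no bracket -> illegal
(2,3): flips 1 -> legal
(2,4): flips 3 -> legal
(2,5): flips 1 -> legal
(2,6): no bracket -> illegal
(3,0): flips 1 -> legal
(3,6): flips 4 -> legal
(4,0): no bracket -> illegal
(4,1): no bracket -> illegal
(4,6): flips 2 -> legal
(5,2): flips 1 -> legal
(5,6): flips 1 -> legal
(5,7): no bracket -> illegal
(6,2): no bracket -> illegal
(6,4): flips 1 -> legal
(7,2): flips 1 -> legal
(7,3): flips 2 -> legal
(7,4): no bracket -> illegal
(7,5): no bracket -> illegal
(7,6): flips 1 -> legal
(7,7): flips 5 -> legal
B mobility = 14
-- W to move --
(0,0): flips 1 -> legal
(0,1): no bracket -> illegal
(0,2): flips 1 -> legal
(0,3): no bracket -> illegal
(1,3): no bracket -> illegal
(2,0): no bracket -> illegal
(2,1): flips 3 -> legal
(2,3): no bracket -> illegal
(4,1): flips 2 -> legal
(5,1): flips 1 -> legal
(5,2): flips 3 -> legal
(6,4): flips 1 -> legal
W mobility = 7

Answer: B=14 W=7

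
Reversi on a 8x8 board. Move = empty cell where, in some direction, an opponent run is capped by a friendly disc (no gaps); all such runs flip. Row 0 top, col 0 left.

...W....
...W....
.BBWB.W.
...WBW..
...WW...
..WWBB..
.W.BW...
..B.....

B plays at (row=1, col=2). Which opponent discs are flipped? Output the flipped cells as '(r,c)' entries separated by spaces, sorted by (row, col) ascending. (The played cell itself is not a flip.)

Answer: (2,3)

Derivation:
Dir NW: first cell '.' (not opp) -> no flip
Dir N: first cell '.' (not opp) -> no flip
Dir NE: opp run (0,3), next=edge -> no flip
Dir W: first cell '.' (not opp) -> no flip
Dir E: opp run (1,3), next='.' -> no flip
Dir SW: first cell 'B' (not opp) -> no flip
Dir S: first cell 'B' (not opp) -> no flip
Dir SE: opp run (2,3) capped by B -> flip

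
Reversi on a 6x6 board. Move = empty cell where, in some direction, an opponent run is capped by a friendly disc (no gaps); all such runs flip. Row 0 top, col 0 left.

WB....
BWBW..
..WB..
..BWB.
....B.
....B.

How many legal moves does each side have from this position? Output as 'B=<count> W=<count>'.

Answer: B=4 W=7

Derivation:
-- B to move --
(0,2): no bracket -> illegal
(0,3): flips 1 -> legal
(0,4): no bracket -> illegal
(1,4): flips 1 -> legal
(2,0): no bracket -> illegal
(2,1): flips 2 -> legal
(2,4): no bracket -> illegal
(3,1): no bracket -> illegal
(4,2): no bracket -> illegal
(4,3): flips 1 -> legal
B mobility = 4
-- W to move --
(0,2): flips 2 -> legal
(0,3): no bracket -> illegal
(1,4): no bracket -> illegal
(2,0): flips 1 -> legal
(2,1): no bracket -> illegal
(2,4): flips 1 -> legal
(2,5): no bracket -> illegal
(3,1): flips 1 -> legal
(3,5): flips 1 -> legal
(4,1): no bracket -> illegal
(4,2): flips 1 -> legal
(4,3): no bracket -> illegal
(4,5): no bracket -> illegal
(5,3): no bracket -> illegal
(5,5): flips 1 -> legal
W mobility = 7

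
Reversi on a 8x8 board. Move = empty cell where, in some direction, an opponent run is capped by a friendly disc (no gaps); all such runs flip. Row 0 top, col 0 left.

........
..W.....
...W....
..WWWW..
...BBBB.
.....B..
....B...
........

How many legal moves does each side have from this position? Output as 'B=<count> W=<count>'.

Answer: B=7 W=7

Derivation:
-- B to move --
(0,1): flips 3 -> legal
(0,2): no bracket -> illegal
(0,3): no bracket -> illegal
(1,1): no bracket -> illegal
(1,3): flips 2 -> legal
(1,4): no bracket -> illegal
(2,1): flips 1 -> legal
(2,2): flips 1 -> legal
(2,4): flips 2 -> legal
(2,5): flips 2 -> legal
(2,6): flips 1 -> legal
(3,1): no bracket -> illegal
(3,6): no bracket -> illegal
(4,1): no bracket -> illegal
(4,2): no bracket -> illegal
B mobility = 7
-- W to move --
(3,6): no bracket -> illegal
(3,7): no bracket -> illegal
(4,2): no bracket -> illegal
(4,7): no bracket -> illegal
(5,2): flips 1 -> legal
(5,3): flips 2 -> legal
(5,4): flips 2 -> legal
(5,6): flips 1 -> legal
(5,7): flips 1 -> legal
(6,3): no bracket -> illegal
(6,5): flips 2 -> legal
(6,6): flips 2 -> legal
(7,3): no bracket -> illegal
(7,4): no bracket -> illegal
(7,5): no bracket -> illegal
W mobility = 7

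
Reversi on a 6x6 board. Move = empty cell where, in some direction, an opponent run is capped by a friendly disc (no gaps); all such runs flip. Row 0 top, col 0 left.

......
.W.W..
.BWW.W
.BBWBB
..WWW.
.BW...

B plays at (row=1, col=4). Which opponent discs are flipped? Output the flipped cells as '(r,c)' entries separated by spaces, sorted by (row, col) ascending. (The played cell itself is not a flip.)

Dir NW: first cell '.' (not opp) -> no flip
Dir N: first cell '.' (not opp) -> no flip
Dir NE: first cell '.' (not opp) -> no flip
Dir W: opp run (1,3), next='.' -> no flip
Dir E: first cell '.' (not opp) -> no flip
Dir SW: opp run (2,3) capped by B -> flip
Dir S: first cell '.' (not opp) -> no flip
Dir SE: opp run (2,5), next=edge -> no flip

Answer: (2,3)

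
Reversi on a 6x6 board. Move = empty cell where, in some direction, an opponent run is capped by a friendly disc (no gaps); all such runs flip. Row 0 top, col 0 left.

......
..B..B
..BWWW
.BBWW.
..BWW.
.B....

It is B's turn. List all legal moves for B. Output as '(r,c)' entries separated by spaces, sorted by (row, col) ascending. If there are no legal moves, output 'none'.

(1,3): no bracket -> illegal
(1,4): flips 1 -> legal
(3,5): flips 3 -> legal
(4,5): flips 4 -> legal
(5,2): no bracket -> illegal
(5,3): no bracket -> illegal
(5,4): flips 1 -> legal
(5,5): flips 2 -> legal

Answer: (1,4) (3,5) (4,5) (5,4) (5,5)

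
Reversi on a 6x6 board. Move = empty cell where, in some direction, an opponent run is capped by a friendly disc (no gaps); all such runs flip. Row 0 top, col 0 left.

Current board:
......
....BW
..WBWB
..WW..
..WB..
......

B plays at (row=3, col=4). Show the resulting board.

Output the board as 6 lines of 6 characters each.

Place B at (3,4); scan 8 dirs for brackets.
Dir NW: first cell 'B' (not opp) -> no flip
Dir N: opp run (2,4) capped by B -> flip
Dir NE: first cell 'B' (not opp) -> no flip
Dir W: opp run (3,3) (3,2), next='.' -> no flip
Dir E: first cell '.' (not opp) -> no flip
Dir SW: first cell 'B' (not opp) -> no flip
Dir S: first cell '.' (not opp) -> no flip
Dir SE: first cell '.' (not opp) -> no flip
All flips: (2,4)

Answer: ......
....BW
..WBBB
..WWB.
..WB..
......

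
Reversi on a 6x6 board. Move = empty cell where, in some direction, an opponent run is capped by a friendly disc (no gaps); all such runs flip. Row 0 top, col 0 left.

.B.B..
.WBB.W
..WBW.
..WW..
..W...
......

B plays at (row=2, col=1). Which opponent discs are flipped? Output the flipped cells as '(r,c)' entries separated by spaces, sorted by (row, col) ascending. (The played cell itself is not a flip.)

Answer: (1,1) (2,2)

Derivation:
Dir NW: first cell '.' (not opp) -> no flip
Dir N: opp run (1,1) capped by B -> flip
Dir NE: first cell 'B' (not opp) -> no flip
Dir W: first cell '.' (not opp) -> no flip
Dir E: opp run (2,2) capped by B -> flip
Dir SW: first cell '.' (not opp) -> no flip
Dir S: first cell '.' (not opp) -> no flip
Dir SE: opp run (3,2), next='.' -> no flip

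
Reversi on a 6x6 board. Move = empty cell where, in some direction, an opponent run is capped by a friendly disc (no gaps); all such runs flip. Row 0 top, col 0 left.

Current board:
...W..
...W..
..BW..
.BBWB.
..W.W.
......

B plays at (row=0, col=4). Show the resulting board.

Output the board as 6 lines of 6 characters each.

Place B at (0,4); scan 8 dirs for brackets.
Dir NW: edge -> no flip
Dir N: edge -> no flip
Dir NE: edge -> no flip
Dir W: opp run (0,3), next='.' -> no flip
Dir E: first cell '.' (not opp) -> no flip
Dir SW: opp run (1,3) capped by B -> flip
Dir S: first cell '.' (not opp) -> no flip
Dir SE: first cell '.' (not opp) -> no flip
All flips: (1,3)

Answer: ...WB.
...B..
..BW..
.BBWB.
..W.W.
......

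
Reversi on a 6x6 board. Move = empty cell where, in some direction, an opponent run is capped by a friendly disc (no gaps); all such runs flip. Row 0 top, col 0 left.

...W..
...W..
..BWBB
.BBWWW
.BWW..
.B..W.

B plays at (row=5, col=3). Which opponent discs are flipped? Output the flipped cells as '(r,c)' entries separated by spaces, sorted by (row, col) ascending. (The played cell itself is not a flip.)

Dir NW: opp run (4,2) capped by B -> flip
Dir N: opp run (4,3) (3,3) (2,3) (1,3) (0,3), next=edge -> no flip
Dir NE: first cell '.' (not opp) -> no flip
Dir W: first cell '.' (not opp) -> no flip
Dir E: opp run (5,4), next='.' -> no flip
Dir SW: edge -> no flip
Dir S: edge -> no flip
Dir SE: edge -> no flip

Answer: (4,2)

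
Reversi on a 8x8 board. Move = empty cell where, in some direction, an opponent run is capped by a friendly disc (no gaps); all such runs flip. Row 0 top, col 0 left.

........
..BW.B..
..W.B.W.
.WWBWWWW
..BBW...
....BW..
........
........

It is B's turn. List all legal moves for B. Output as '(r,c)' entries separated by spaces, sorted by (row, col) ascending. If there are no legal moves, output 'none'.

Answer: (0,2) (1,1) (1,4) (2,0) (2,1) (2,5) (3,0) (4,5) (4,6) (5,6) (6,6)

Derivation:
(0,2): flips 1 -> legal
(0,3): no bracket -> illegal
(0,4): no bracket -> illegal
(1,1): flips 1 -> legal
(1,4): flips 1 -> legal
(1,6): no bracket -> illegal
(1,7): no bracket -> illegal
(2,0): flips 1 -> legal
(2,1): flips 1 -> legal
(2,3): no bracket -> illegal
(2,5): flips 1 -> legal
(2,7): no bracket -> illegal
(3,0): flips 2 -> legal
(4,0): no bracket -> illegal
(4,1): no bracket -> illegal
(4,5): flips 1 -> legal
(4,6): flips 1 -> legal
(4,7): no bracket -> illegal
(5,3): no bracket -> illegal
(5,6): flips 1 -> legal
(6,4): no bracket -> illegal
(6,5): no bracket -> illegal
(6,6): flips 2 -> legal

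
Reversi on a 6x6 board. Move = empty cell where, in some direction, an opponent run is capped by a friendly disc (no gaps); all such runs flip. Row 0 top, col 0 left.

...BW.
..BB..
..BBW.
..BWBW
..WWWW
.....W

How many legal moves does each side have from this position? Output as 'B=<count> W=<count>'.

-- B to move --
(0,5): flips 1 -> legal
(1,4): flips 1 -> legal
(1,5): no bracket -> illegal
(2,5): flips 1 -> legal
(3,1): no bracket -> illegal
(4,1): no bracket -> illegal
(5,1): no bracket -> illegal
(5,2): flips 2 -> legal
(5,3): flips 2 -> legal
(5,4): flips 2 -> legal
B mobility = 6
-- W to move --
(0,1): flips 3 -> legal
(0,2): flips 5 -> legal
(1,1): flips 1 -> legal
(1,4): no bracket -> illegal
(2,1): flips 3 -> legal
(2,5): flips 1 -> legal
(3,1): flips 3 -> legal
(4,1): no bracket -> illegal
W mobility = 6

Answer: B=6 W=6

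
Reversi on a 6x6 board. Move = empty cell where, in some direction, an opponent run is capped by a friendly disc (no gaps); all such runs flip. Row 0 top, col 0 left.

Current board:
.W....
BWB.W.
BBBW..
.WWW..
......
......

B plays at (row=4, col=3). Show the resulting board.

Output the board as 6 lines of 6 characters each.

Place B at (4,3); scan 8 dirs for brackets.
Dir NW: opp run (3,2) capped by B -> flip
Dir N: opp run (3,3) (2,3), next='.' -> no flip
Dir NE: first cell '.' (not opp) -> no flip
Dir W: first cell '.' (not opp) -> no flip
Dir E: first cell '.' (not opp) -> no flip
Dir SW: first cell '.' (not opp) -> no flip
Dir S: first cell '.' (not opp) -> no flip
Dir SE: first cell '.' (not opp) -> no flip
All flips: (3,2)

Answer: .W....
BWB.W.
BBBW..
.WBW..
...B..
......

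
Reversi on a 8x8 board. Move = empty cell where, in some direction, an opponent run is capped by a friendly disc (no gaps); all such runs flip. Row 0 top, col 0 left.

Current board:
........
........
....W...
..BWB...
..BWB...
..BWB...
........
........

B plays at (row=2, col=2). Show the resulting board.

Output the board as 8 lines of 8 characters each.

Answer: ........
........
..B.W...
..BBB...
..BWB...
..BWB...
........
........

Derivation:
Place B at (2,2); scan 8 dirs for brackets.
Dir NW: first cell '.' (not opp) -> no flip
Dir N: first cell '.' (not opp) -> no flip
Dir NE: first cell '.' (not opp) -> no flip
Dir W: first cell '.' (not opp) -> no flip
Dir E: first cell '.' (not opp) -> no flip
Dir SW: first cell '.' (not opp) -> no flip
Dir S: first cell 'B' (not opp) -> no flip
Dir SE: opp run (3,3) capped by B -> flip
All flips: (3,3)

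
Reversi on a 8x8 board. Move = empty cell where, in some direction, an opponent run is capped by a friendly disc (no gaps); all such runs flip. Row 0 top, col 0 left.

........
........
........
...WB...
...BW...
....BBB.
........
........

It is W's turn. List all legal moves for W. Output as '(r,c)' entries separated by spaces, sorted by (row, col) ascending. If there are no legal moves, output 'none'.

(2,3): no bracket -> illegal
(2,4): flips 1 -> legal
(2,5): no bracket -> illegal
(3,2): no bracket -> illegal
(3,5): flips 1 -> legal
(4,2): flips 1 -> legal
(4,5): no bracket -> illegal
(4,6): no bracket -> illegal
(4,7): no bracket -> illegal
(5,2): no bracket -> illegal
(5,3): flips 1 -> legal
(5,7): no bracket -> illegal
(6,3): no bracket -> illegal
(6,4): flips 1 -> legal
(6,5): no bracket -> illegal
(6,6): flips 1 -> legal
(6,7): no bracket -> illegal

Answer: (2,4) (3,5) (4,2) (5,3) (6,4) (6,6)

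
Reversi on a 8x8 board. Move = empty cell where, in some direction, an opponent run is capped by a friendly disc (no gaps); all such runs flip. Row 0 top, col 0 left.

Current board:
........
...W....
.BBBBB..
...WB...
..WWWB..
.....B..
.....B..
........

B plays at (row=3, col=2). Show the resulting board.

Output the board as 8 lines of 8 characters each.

Answer: ........
...W....
.BBBBB..
..BBB...
..WWWB..
.....B..
.....B..
........

Derivation:
Place B at (3,2); scan 8 dirs for brackets.
Dir NW: first cell 'B' (not opp) -> no flip
Dir N: first cell 'B' (not opp) -> no flip
Dir NE: first cell 'B' (not opp) -> no flip
Dir W: first cell '.' (not opp) -> no flip
Dir E: opp run (3,3) capped by B -> flip
Dir SW: first cell '.' (not opp) -> no flip
Dir S: opp run (4,2), next='.' -> no flip
Dir SE: opp run (4,3), next='.' -> no flip
All flips: (3,3)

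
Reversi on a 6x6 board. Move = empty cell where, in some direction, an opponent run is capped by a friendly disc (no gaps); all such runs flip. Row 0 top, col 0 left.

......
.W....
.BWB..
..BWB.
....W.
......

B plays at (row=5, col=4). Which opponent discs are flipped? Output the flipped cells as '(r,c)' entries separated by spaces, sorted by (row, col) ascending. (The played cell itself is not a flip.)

Answer: (4,4)

Derivation:
Dir NW: first cell '.' (not opp) -> no flip
Dir N: opp run (4,4) capped by B -> flip
Dir NE: first cell '.' (not opp) -> no flip
Dir W: first cell '.' (not opp) -> no flip
Dir E: first cell '.' (not opp) -> no flip
Dir SW: edge -> no flip
Dir S: edge -> no flip
Dir SE: edge -> no flip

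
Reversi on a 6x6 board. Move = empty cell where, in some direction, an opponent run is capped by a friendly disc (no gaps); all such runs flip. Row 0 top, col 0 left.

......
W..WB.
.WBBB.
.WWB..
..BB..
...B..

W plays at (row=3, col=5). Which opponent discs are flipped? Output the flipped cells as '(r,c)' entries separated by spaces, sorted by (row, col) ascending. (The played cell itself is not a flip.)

Dir NW: opp run (2,4) capped by W -> flip
Dir N: first cell '.' (not opp) -> no flip
Dir NE: edge -> no flip
Dir W: first cell '.' (not opp) -> no flip
Dir E: edge -> no flip
Dir SW: first cell '.' (not opp) -> no flip
Dir S: first cell '.' (not opp) -> no flip
Dir SE: edge -> no flip

Answer: (2,4)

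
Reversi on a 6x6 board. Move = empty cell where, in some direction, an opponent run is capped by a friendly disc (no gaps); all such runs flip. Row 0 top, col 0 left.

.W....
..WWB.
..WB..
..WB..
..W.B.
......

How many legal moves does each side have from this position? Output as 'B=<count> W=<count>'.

-- B to move --
(0,0): no bracket -> illegal
(0,2): no bracket -> illegal
(0,3): flips 1 -> legal
(0,4): no bracket -> illegal
(1,0): no bracket -> illegal
(1,1): flips 3 -> legal
(2,1): flips 1 -> legal
(2,4): no bracket -> illegal
(3,1): flips 1 -> legal
(4,1): flips 1 -> legal
(4,3): no bracket -> illegal
(5,1): flips 1 -> legal
(5,2): no bracket -> illegal
(5,3): no bracket -> illegal
B mobility = 6
-- W to move --
(0,3): no bracket -> illegal
(0,4): no bracket -> illegal
(0,5): flips 2 -> legal
(1,5): flips 1 -> legal
(2,4): flips 2 -> legal
(2,5): no bracket -> illegal
(3,4): flips 2 -> legal
(3,5): no bracket -> illegal
(4,3): flips 2 -> legal
(4,5): no bracket -> illegal
(5,3): no bracket -> illegal
(5,4): no bracket -> illegal
(5,5): flips 2 -> legal
W mobility = 6

Answer: B=6 W=6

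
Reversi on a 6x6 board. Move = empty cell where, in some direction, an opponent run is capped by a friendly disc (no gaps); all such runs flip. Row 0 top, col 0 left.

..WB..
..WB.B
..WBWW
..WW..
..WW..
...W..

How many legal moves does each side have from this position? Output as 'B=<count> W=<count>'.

-- B to move --
(0,1): flips 2 -> legal
(1,1): flips 1 -> legal
(1,4): no bracket -> illegal
(2,1): flips 2 -> legal
(3,1): flips 1 -> legal
(3,4): no bracket -> illegal
(3,5): flips 2 -> legal
(4,1): flips 1 -> legal
(4,4): no bracket -> illegal
(5,1): flips 3 -> legal
(5,2): no bracket -> illegal
(5,4): no bracket -> illegal
B mobility = 7
-- W to move --
(0,4): flips 2 -> legal
(0,5): flips 1 -> legal
(1,4): flips 2 -> legal
(3,4): flips 1 -> legal
W mobility = 4

Answer: B=7 W=4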